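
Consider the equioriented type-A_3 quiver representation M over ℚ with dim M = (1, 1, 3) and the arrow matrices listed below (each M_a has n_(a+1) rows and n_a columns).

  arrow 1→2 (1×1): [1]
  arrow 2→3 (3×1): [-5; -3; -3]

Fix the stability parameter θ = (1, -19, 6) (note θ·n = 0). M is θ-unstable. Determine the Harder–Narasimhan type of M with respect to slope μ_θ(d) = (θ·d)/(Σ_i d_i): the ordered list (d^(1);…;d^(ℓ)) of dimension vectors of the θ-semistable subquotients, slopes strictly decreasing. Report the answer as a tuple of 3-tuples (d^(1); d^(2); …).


Interval decomposition of M: I[1,3], I[3,3]^2.
HN type (ℓ=2): μ^(1)=6; μ^(2)=-9

((0, 0, 3); (1, 1, 0))


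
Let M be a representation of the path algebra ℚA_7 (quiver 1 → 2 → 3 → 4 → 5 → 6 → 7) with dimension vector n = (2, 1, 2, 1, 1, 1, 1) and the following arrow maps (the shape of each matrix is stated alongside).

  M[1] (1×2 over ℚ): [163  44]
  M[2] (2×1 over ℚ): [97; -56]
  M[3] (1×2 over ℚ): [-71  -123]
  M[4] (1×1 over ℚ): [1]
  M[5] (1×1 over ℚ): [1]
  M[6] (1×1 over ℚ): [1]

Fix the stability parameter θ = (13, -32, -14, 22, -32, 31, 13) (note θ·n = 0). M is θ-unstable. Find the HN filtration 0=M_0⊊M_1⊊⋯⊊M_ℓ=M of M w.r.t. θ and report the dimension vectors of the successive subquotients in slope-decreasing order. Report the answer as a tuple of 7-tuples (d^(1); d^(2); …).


Barcode: M ≅ I[1,1], I[1,7], I[3,3]. HN layers by μ_θ (5 steps, strictly decreasing):
  μ^(1)=22; μ^(2)=13; μ^(3)=-5; μ^(4)=-11; μ^(5)=-14

((0, 0, 0, 0, 0, 1, 1); (1, 0, 0, 0, 0, 0, 0); (0, 0, 0, 1, 1, 0, 0); (1, 1, 1, 0, 0, 0, 0); (0, 0, 1, 0, 0, 0, 0))


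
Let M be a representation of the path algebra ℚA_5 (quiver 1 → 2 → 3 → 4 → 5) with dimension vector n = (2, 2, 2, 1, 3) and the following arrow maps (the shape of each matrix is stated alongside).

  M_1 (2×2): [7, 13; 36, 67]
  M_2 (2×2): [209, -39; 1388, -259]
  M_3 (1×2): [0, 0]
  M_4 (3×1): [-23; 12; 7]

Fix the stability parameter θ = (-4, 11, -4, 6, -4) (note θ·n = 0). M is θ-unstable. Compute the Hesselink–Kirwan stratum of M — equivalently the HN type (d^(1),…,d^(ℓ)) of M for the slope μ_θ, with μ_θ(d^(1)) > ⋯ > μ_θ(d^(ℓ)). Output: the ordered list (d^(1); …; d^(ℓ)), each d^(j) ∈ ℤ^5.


Barcode: M ≅ I[1,3]^2, I[4,5], I[5,5]^2. HN layers by μ_θ (3 steps, strictly decreasing):
  μ^(1)=7/2; μ^(2)=1; μ^(3)=-4

((0, 2, 2, 0, 0); (0, 0, 0, 1, 1); (2, 0, 0, 0, 2))


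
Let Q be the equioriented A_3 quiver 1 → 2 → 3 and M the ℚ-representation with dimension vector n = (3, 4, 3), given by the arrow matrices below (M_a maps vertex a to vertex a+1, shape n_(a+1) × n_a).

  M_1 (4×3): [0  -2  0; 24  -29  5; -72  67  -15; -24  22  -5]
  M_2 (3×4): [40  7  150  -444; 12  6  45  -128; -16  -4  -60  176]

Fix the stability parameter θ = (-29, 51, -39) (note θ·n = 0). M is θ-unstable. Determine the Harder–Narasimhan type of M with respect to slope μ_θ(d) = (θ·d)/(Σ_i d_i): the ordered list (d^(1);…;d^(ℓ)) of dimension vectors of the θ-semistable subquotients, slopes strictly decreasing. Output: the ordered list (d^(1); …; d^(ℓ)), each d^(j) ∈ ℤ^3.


Barcode: M ≅ I[1,1], I[1,2], I[1,3], I[2,2], I[2,3], I[3,3]. HN layers by μ_θ (4 steps, strictly decreasing):
  μ^(1)=51; μ^(2)=6; μ^(3)=-29; μ^(4)=-39

((0, 2, 0); (0, 2, 2); (3, 0, 0); (0, 0, 1))


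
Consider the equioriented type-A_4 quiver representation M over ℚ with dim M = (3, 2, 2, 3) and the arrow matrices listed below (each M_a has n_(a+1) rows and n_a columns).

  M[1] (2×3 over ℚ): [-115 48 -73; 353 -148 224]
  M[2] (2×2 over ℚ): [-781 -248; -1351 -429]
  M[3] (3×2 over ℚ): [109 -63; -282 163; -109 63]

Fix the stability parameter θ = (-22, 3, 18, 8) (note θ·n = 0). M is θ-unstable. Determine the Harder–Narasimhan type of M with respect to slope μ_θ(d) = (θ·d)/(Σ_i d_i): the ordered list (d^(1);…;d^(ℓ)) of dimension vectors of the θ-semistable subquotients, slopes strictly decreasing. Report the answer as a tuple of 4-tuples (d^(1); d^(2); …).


Via rank(M_{q-1}∘⋯∘M_p): M ≅ I[1,1], I[1,4]^2, I[4,4].
μ_θ-semistable layers: μ^(1)=13; μ^(2)=8; μ^(3)=3; μ^(4)=-22

((0, 0, 2, 2); (0, 0, 0, 1); (0, 2, 0, 0); (3, 0, 0, 0))


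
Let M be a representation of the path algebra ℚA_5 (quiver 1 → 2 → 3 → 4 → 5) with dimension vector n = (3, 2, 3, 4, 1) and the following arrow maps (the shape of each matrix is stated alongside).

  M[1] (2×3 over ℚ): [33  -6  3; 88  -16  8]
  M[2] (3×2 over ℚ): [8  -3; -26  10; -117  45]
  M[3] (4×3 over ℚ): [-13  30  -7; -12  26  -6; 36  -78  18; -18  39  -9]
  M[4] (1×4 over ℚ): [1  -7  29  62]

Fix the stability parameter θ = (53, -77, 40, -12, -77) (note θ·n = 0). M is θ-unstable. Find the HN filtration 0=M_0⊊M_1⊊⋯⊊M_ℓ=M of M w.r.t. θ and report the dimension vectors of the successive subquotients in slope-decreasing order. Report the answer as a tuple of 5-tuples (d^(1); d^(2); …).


Via rank(M_{q-1}∘⋯∘M_p): M ≅ I[1,1]^2, I[1,5], I[2,4], I[3,3], I[4,4]^2.
μ_θ-semistable layers: μ^(1)=53; μ^(2)=40; μ^(3)=14; μ^(4)=-12; μ^(5)=-73/5; μ^(6)=-77

((2, 0, 0, 0, 0); (0, 0, 1, 0, 0); (0, 0, 1, 1, 0); (0, 0, 0, 2, 0); (1, 1, 1, 1, 1); (0, 1, 0, 0, 0))


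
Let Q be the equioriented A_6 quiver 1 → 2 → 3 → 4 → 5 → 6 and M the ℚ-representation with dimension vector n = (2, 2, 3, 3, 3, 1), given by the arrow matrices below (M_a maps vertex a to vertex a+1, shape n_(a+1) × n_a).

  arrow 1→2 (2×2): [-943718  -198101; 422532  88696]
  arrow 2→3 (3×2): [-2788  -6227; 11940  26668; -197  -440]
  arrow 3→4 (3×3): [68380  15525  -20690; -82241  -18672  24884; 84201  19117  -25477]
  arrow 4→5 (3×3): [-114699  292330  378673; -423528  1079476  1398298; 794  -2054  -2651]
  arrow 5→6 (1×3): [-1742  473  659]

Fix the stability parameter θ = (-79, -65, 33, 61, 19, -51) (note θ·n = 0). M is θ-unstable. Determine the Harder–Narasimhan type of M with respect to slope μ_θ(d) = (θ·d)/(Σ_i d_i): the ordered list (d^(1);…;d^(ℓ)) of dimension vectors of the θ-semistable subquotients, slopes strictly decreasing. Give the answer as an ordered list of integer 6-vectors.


Interval decomposition of M: I[1,5], I[1,6], I[3,4], I[5,5].
HN type (ℓ=7): μ^(1)=61; μ^(2)=40; μ^(3)=33; μ^(4)=19; μ^(5)=31/2; μ^(6)=-65; μ^(7)=-79

((0, 0, 0, 1, 0, 0); (0, 0, 0, 1, 1, 0); (0, 0, 2, 0, 0, 0); (0, 0, 0, 0, 1, 0); (0, 0, 1, 1, 1, 1); (0, 2, 0, 0, 0, 0); (2, 0, 0, 0, 0, 0))


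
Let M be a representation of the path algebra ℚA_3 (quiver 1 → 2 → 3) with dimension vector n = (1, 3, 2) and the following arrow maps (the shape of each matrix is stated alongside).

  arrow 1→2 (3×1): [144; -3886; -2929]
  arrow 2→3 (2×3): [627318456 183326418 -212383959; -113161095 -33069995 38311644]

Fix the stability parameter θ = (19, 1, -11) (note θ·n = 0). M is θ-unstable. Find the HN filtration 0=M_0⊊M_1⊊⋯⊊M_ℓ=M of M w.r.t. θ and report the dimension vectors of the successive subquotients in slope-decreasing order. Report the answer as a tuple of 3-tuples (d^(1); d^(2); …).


Barcode: M ≅ I[1,3], I[2,2], I[2,3]. HN layers by μ_θ (3 steps, strictly decreasing):
  μ^(1)=3; μ^(2)=1; μ^(3)=-5

((1, 1, 1); (0, 1, 0); (0, 1, 1))


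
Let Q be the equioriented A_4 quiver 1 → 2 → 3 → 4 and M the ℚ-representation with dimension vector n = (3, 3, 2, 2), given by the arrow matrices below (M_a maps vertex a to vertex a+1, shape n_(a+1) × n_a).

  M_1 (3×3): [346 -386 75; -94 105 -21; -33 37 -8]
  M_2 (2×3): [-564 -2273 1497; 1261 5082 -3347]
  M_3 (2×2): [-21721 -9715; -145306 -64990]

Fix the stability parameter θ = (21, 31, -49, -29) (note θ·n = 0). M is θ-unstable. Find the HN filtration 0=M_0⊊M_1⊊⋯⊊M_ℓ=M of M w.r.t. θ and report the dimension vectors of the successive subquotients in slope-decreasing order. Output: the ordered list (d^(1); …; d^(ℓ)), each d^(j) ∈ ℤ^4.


Interval decomposition of M: I[1,2], I[1,3], I[1,4], I[4,4].
HN type (ℓ=5): μ^(1)=31; μ^(2)=21; μ^(3)=1; μ^(4)=-13/2; μ^(5)=-29

((0, 1, 0, 0); (1, 0, 0, 0); (1, 1, 1, 0); (1, 1, 1, 1); (0, 0, 0, 1))


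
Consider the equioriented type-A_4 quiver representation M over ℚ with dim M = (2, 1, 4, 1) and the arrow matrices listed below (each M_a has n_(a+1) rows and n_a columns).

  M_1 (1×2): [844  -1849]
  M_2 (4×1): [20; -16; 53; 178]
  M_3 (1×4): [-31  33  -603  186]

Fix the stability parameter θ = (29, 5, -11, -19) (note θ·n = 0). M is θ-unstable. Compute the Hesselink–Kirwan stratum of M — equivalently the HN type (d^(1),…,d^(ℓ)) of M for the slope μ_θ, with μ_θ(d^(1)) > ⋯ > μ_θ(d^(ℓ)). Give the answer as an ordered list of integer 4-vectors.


Interval decomposition of M: I[1,1], I[1,4], I[3,3]^3.
HN type (ℓ=3): μ^(1)=29; μ^(2)=1; μ^(3)=-11

((1, 0, 0, 0); (1, 1, 1, 1); (0, 0, 3, 0))


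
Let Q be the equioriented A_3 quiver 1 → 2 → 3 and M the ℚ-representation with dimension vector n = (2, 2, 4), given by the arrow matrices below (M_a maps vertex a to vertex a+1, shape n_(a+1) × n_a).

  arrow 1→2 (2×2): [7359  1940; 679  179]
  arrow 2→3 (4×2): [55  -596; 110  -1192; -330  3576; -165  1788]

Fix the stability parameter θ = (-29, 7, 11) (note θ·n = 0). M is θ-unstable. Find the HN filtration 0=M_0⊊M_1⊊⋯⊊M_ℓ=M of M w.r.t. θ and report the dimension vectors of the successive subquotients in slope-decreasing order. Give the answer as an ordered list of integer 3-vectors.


Barcode: M ≅ I[1,2], I[1,3], I[3,3]^3. HN layers by μ_θ (3 steps, strictly decreasing):
  μ^(1)=11; μ^(2)=7; μ^(3)=-29

((0, 0, 4); (0, 2, 0); (2, 0, 0))


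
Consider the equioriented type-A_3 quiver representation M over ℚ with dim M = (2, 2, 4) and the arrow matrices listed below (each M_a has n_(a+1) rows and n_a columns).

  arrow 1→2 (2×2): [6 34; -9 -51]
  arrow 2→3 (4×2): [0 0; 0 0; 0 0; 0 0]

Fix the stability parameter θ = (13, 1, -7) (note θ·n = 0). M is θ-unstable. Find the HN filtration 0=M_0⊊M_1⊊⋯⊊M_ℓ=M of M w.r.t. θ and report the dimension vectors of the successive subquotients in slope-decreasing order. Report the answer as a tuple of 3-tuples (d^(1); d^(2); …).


Interval decomposition of M: I[1,1], I[1,2], I[2,2], I[3,3]^4.
HN type (ℓ=4): μ^(1)=13; μ^(2)=7; μ^(3)=1; μ^(4)=-7

((1, 0, 0); (1, 1, 0); (0, 1, 0); (0, 0, 4))


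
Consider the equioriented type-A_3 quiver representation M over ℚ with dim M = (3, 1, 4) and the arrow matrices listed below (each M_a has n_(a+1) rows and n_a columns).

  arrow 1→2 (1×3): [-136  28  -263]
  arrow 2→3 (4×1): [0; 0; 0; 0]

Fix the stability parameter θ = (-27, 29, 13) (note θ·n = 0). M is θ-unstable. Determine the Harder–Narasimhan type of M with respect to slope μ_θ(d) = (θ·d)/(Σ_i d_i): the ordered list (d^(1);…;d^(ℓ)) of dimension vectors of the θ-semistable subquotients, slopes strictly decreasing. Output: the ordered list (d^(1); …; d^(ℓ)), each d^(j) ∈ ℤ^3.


Barcode: M ≅ I[1,1]^2, I[1,2], I[3,3]^4. HN layers by μ_θ (3 steps, strictly decreasing):
  μ^(1)=29; μ^(2)=13; μ^(3)=-27

((0, 1, 0); (0, 0, 4); (3, 0, 0))


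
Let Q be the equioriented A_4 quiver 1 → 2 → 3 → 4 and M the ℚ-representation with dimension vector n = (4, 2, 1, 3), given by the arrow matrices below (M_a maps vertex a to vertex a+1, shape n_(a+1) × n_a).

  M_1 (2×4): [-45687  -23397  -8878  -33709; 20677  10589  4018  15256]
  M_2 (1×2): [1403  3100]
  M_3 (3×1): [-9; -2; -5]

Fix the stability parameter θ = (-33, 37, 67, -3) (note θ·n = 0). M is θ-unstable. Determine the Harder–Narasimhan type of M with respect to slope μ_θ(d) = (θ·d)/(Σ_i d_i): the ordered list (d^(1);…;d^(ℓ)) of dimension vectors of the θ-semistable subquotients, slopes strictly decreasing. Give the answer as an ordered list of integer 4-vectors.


Via rank(M_{q-1}∘⋯∘M_p): M ≅ I[1,1]^2, I[1,2], I[1,4], I[4,4]^2.
μ_θ-semistable layers: μ^(1)=37; μ^(2)=101/3; μ^(3)=-3; μ^(4)=-33

((0, 1, 0, 0); (0, 1, 1, 1); (0, 0, 0, 2); (4, 0, 0, 0))


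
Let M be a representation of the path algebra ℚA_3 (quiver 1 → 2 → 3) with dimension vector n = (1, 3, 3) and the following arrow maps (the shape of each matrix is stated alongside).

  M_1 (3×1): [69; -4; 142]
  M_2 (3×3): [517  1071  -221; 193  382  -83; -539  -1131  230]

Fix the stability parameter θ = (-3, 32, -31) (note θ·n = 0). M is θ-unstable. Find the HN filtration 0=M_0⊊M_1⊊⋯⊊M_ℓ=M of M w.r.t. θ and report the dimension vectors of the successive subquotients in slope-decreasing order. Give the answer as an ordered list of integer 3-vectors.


Barcode: M ≅ I[1,3], I[2,3]^2. HN layers by μ_θ (2 steps, strictly decreasing):
  μ^(1)=1/2; μ^(2)=-3

((0, 3, 3); (1, 0, 0))


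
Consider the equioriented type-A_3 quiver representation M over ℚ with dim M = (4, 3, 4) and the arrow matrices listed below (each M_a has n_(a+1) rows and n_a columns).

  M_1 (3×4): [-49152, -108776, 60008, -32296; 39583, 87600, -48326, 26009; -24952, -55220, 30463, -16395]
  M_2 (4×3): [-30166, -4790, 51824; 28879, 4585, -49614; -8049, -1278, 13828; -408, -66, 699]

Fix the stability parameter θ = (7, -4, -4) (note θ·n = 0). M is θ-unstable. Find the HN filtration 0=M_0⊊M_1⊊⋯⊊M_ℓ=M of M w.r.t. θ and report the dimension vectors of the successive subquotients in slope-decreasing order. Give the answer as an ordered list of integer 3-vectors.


Via rank(M_{q-1}∘⋯∘M_p): M ≅ I[1,1], I[1,3]^3, I[3,3].
μ_θ-semistable layers: μ^(1)=7; μ^(2)=-1/3; μ^(3)=-4

((1, 0, 0); (3, 3, 3); (0, 0, 1))


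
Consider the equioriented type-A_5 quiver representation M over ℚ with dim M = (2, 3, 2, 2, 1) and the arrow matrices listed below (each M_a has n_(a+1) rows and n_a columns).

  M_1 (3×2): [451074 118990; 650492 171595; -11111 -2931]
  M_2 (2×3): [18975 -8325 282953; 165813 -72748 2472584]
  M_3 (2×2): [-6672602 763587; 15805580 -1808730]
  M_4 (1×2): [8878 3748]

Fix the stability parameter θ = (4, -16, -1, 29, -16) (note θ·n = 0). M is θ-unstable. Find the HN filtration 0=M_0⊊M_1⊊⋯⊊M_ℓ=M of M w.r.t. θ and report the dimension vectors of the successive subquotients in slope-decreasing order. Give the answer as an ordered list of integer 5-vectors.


Interval decomposition of M: I[1,3], I[1,5], I[2,2], I[4,4].
HN type (ℓ=5): μ^(1)=29; μ^(2)=13/2; μ^(3)=-1; μ^(4)=-6; μ^(5)=-16

((0, 0, 0, 1, 0); (0, 0, 0, 1, 1); (0, 0, 2, 0, 0); (2, 2, 0, 0, 0); (0, 1, 0, 0, 0))


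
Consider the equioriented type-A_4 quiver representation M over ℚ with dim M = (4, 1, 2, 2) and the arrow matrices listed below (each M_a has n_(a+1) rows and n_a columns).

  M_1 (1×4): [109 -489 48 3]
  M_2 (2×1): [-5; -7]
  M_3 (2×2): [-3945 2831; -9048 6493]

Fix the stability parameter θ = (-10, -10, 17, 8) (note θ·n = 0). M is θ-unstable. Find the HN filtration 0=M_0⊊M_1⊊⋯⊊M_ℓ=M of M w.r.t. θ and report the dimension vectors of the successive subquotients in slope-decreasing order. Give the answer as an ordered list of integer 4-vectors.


Barcode: M ≅ I[1,1]^3, I[1,4], I[3,4]. HN layers by μ_θ (2 steps, strictly decreasing):
  μ^(1)=25/2; μ^(2)=-10

((0, 0, 2, 2); (4, 1, 0, 0))


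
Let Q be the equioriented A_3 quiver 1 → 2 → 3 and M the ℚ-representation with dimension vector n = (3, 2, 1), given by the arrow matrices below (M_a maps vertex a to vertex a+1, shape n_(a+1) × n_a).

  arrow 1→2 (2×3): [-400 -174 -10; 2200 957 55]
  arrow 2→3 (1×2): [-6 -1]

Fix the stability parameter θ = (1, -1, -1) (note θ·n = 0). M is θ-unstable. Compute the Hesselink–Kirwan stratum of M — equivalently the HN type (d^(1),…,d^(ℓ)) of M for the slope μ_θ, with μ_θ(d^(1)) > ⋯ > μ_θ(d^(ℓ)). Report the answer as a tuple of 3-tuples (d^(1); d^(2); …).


Via rank(M_{q-1}∘⋯∘M_p): M ≅ I[1,1]^2, I[1,3], I[2,2].
μ_θ-semistable layers: μ^(1)=1; μ^(2)=-1/3; μ^(3)=-1

((2, 0, 0); (1, 1, 1); (0, 1, 0))


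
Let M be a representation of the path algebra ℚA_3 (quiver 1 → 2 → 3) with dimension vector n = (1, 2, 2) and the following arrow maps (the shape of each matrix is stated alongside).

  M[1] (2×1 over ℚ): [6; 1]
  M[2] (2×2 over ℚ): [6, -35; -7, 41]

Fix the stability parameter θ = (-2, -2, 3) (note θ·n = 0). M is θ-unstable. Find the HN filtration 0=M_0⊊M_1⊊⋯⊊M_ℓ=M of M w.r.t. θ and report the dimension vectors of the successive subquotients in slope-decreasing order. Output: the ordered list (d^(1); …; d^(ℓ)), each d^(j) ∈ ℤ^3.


Barcode: M ≅ I[1,3], I[2,3]. HN layers by μ_θ (2 steps, strictly decreasing):
  μ^(1)=3; μ^(2)=-2

((0, 0, 2); (1, 2, 0))


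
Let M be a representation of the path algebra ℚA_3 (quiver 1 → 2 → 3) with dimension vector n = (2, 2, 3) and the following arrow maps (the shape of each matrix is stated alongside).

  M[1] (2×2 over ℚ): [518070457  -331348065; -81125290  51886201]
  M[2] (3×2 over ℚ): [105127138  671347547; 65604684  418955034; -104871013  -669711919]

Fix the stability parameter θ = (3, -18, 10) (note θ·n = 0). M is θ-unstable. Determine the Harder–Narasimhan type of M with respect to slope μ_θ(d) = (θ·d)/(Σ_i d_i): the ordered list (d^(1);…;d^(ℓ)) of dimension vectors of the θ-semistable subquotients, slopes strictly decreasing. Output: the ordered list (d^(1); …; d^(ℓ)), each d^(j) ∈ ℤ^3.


Interval decomposition of M: I[1,3]^2, I[3,3].
HN type (ℓ=2): μ^(1)=10; μ^(2)=-15/2

((0, 0, 3); (2, 2, 0))


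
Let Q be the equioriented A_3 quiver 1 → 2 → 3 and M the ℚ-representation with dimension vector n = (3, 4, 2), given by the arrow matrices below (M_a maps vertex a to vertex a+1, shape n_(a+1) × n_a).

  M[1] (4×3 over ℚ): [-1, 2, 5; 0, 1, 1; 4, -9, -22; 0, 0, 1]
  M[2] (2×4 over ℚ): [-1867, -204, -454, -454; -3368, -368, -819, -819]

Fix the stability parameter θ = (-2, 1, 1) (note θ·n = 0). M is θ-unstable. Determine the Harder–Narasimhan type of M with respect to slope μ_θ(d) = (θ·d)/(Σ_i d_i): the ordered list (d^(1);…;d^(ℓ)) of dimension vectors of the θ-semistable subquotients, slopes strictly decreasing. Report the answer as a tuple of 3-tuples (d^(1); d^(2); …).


Via rank(M_{q-1}∘⋯∘M_p): M ≅ I[1,2], I[1,3]^2, I[2,2].
μ_θ-semistable layers: μ^(1)=1; μ^(2)=-2

((0, 4, 2); (3, 0, 0))


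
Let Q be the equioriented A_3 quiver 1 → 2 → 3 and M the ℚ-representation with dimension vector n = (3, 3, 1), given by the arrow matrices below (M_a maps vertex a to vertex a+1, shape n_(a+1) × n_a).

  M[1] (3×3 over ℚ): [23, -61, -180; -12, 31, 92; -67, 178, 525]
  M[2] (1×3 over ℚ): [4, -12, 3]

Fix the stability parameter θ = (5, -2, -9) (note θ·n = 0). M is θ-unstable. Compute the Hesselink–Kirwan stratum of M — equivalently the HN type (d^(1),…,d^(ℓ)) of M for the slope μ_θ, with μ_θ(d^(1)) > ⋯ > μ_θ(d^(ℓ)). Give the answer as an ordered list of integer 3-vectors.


Via rank(M_{q-1}∘⋯∘M_p): M ≅ I[1,2]^2, I[1,3].
μ_θ-semistable layers: μ^(1)=3/2; μ^(2)=-2

((2, 2, 0); (1, 1, 1))


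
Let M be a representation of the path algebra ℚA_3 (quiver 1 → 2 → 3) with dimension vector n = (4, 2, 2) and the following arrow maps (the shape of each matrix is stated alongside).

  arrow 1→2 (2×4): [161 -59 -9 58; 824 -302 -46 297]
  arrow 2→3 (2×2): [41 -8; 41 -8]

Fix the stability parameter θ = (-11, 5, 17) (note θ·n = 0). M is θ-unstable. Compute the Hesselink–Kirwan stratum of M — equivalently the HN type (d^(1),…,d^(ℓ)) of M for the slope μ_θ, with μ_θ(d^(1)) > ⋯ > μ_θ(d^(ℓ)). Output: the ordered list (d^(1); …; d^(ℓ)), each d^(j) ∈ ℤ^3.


Via rank(M_{q-1}∘⋯∘M_p): M ≅ I[1,1]^2, I[1,2], I[1,3], I[3,3].
μ_θ-semistable layers: μ^(1)=17; μ^(2)=5; μ^(3)=-11

((0, 0, 2); (0, 2, 0); (4, 0, 0))


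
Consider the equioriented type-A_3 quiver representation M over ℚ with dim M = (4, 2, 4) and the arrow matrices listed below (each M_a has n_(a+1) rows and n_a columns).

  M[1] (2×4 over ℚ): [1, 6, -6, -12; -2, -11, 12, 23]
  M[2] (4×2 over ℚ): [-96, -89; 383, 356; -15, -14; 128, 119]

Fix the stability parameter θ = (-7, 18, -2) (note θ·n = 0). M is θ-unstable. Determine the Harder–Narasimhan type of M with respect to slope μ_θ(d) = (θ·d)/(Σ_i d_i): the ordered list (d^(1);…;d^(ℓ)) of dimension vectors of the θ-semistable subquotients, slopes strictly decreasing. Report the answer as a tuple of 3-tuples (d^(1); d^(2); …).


Via rank(M_{q-1}∘⋯∘M_p): M ≅ I[1,1]^2, I[1,3]^2, I[3,3]^2.
μ_θ-semistable layers: μ^(1)=8; μ^(2)=-2; μ^(3)=-7

((0, 2, 2); (0, 0, 2); (4, 0, 0))


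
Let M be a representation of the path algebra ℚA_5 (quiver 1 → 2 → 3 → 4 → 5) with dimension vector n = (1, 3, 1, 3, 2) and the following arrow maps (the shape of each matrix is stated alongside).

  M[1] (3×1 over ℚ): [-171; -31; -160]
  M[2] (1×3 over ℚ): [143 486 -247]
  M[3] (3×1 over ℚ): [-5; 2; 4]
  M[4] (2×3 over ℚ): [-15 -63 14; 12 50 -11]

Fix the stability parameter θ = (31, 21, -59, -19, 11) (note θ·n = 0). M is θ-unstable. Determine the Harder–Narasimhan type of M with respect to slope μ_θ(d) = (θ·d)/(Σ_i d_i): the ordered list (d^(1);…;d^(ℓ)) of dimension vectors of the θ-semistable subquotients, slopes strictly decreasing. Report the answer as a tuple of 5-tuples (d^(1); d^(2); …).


Barcode: M ≅ I[1,5], I[2,2]^2, I[4,4], I[4,5]. HN layers by μ_θ (4 steps, strictly decreasing):
  μ^(1)=21; μ^(2)=11; μ^(3)=-13/2; μ^(4)=-19

((0, 2, 0, 0, 0); (0, 0, 0, 0, 2); (1, 1, 1, 1, 0); (0, 0, 0, 2, 0))


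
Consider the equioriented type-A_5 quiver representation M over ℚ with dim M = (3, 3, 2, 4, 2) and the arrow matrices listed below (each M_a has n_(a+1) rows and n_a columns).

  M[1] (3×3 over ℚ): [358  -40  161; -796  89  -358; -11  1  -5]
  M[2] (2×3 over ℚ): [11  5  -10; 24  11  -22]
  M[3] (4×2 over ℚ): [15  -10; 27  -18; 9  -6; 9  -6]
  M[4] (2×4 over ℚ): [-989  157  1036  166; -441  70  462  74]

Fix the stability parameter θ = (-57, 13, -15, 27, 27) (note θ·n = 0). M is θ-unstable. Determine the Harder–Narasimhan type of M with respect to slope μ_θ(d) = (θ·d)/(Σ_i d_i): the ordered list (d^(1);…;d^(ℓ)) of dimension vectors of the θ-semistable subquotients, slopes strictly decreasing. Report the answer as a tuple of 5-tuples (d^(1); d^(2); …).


Barcode: M ≅ I[1,2], I[1,3], I[1,5], I[4,4]^2, I[4,5]. HN layers by μ_θ (4 steps, strictly decreasing):
  μ^(1)=27; μ^(2)=13; μ^(3)=-1; μ^(4)=-57

((0, 0, 0, 4, 2); (0, 1, 0, 0, 0); (0, 2, 2, 0, 0); (3, 0, 0, 0, 0))


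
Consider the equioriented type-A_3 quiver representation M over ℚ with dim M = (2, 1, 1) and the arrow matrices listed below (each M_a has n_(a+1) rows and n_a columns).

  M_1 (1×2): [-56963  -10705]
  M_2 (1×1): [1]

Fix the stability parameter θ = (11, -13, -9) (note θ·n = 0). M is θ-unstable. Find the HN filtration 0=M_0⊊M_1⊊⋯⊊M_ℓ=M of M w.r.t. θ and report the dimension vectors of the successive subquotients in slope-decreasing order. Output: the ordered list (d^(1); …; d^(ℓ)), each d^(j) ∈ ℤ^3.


Barcode: M ≅ I[1,1], I[1,3]. HN layers by μ_θ (2 steps, strictly decreasing):
  μ^(1)=11; μ^(2)=-11/3

((1, 0, 0); (1, 1, 1))


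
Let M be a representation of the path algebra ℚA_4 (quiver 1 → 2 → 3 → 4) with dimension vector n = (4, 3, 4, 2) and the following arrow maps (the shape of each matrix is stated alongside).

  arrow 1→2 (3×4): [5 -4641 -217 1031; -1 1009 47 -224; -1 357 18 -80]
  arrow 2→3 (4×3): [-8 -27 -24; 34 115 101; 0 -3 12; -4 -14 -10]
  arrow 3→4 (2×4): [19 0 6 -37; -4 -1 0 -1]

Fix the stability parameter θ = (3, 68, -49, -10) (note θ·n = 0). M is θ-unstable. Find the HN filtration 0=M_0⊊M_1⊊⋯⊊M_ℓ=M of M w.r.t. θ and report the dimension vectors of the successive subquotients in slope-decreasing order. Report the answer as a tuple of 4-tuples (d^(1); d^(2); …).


Barcode: M ≅ I[1,1], I[1,2], I[1,4]^2, I[3,3]^2. HN layers by μ_θ (3 steps, strictly decreasing):
  μ^(1)=68; μ^(2)=3; μ^(3)=-49

((0, 1, 0, 0); (4, 2, 2, 2); (0, 0, 2, 0))


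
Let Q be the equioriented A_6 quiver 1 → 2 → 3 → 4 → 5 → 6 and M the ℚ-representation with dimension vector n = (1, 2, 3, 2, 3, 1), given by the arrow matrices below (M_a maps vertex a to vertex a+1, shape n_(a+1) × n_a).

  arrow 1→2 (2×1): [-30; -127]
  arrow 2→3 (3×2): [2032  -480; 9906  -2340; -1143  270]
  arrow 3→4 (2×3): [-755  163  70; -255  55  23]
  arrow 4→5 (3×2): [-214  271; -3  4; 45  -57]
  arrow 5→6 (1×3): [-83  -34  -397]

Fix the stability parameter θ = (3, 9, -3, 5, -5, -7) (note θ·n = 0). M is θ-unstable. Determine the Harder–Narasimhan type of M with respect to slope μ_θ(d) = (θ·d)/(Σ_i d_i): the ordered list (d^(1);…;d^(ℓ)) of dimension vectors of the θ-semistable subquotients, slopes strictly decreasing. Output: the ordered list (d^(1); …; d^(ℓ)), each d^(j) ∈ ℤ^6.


Via rank(M_{q-1}∘⋯∘M_p): M ≅ I[1,2], I[2,6], I[3,3], I[3,5], I[5,5].
μ_θ-semistable layers: μ^(1)=9; μ^(2)=3; μ^(3)=0; μ^(4)=-1/5; μ^(5)=-3; μ^(6)=-5

((0, 1, 0, 0, 0, 0); (1, 0, 0, 0, 0, 0); (0, 0, 0, 1, 1, 0); (0, 1, 1, 1, 1, 1); (0, 0, 2, 0, 0, 0); (0, 0, 0, 0, 1, 0))


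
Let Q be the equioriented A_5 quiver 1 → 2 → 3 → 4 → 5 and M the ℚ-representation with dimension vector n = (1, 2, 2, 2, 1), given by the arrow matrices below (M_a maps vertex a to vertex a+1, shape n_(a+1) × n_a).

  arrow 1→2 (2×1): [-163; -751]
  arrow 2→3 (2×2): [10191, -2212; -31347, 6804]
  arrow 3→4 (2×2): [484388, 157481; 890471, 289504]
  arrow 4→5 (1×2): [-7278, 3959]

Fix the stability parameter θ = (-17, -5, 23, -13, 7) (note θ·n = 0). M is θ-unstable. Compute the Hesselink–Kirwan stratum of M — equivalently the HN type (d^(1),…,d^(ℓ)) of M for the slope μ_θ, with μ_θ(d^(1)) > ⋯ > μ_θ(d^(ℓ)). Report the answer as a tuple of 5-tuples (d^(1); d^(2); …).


Interval decomposition of M: I[1,5], I[2,2], I[3,4].
HN type (ℓ=4): μ^(1)=7; μ^(2)=5; μ^(3)=-5; μ^(4)=-17

((0, 0, 0, 0, 1); (0, 0, 2, 2, 0); (0, 2, 0, 0, 0); (1, 0, 0, 0, 0))


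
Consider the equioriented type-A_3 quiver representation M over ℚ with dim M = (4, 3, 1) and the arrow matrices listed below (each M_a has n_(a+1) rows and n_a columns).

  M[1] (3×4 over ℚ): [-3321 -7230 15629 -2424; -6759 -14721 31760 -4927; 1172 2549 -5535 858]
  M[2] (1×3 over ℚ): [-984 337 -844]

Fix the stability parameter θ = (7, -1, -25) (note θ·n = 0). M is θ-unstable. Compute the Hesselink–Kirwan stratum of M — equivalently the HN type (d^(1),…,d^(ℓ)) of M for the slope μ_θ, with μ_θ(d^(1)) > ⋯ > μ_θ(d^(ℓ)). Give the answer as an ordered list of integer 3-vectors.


Interval decomposition of M: I[1,1], I[1,2]^2, I[1,3].
HN type (ℓ=3): μ^(1)=7; μ^(2)=3; μ^(3)=-19/3

((1, 0, 0); (2, 2, 0); (1, 1, 1))


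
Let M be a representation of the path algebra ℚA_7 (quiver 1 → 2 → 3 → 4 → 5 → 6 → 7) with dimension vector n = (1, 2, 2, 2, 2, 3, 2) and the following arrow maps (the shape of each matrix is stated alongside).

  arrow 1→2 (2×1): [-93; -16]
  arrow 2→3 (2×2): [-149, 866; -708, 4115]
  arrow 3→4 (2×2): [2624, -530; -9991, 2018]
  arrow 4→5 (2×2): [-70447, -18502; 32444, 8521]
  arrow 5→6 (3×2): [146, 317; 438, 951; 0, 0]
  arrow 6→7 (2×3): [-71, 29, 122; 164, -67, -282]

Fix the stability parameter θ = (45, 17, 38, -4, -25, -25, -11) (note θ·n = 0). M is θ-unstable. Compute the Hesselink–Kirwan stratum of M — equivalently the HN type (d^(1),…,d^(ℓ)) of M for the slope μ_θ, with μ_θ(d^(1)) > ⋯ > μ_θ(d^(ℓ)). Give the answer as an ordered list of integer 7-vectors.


Interval decomposition of M: I[1,7], I[2,5], I[6,6], I[6,7].
HN type (ℓ=4): μ^(1)=13/2; μ^(2)=5; μ^(3)=-11; μ^(4)=-25

((0, 1, 1, 1, 1, 0, 0); (1, 1, 1, 1, 1, 1, 1); (0, 0, 0, 0, 0, 0, 1); (0, 0, 0, 0, 0, 2, 0))


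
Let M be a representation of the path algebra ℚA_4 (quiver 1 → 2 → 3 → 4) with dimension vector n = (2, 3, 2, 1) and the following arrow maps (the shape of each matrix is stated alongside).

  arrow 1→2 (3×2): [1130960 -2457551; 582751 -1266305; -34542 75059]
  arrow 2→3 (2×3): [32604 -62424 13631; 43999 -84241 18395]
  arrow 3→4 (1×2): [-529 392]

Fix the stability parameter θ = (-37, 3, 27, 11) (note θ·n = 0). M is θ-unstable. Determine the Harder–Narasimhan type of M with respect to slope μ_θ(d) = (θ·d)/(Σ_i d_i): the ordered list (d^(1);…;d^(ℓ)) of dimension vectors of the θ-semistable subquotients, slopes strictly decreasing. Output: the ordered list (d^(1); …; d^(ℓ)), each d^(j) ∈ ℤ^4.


Via rank(M_{q-1}∘⋯∘M_p): M ≅ I[1,3], I[1,4], I[2,2].
μ_θ-semistable layers: μ^(1)=27; μ^(2)=19; μ^(3)=3; μ^(4)=-37

((0, 0, 1, 0); (0, 0, 1, 1); (0, 3, 0, 0); (2, 0, 0, 0))


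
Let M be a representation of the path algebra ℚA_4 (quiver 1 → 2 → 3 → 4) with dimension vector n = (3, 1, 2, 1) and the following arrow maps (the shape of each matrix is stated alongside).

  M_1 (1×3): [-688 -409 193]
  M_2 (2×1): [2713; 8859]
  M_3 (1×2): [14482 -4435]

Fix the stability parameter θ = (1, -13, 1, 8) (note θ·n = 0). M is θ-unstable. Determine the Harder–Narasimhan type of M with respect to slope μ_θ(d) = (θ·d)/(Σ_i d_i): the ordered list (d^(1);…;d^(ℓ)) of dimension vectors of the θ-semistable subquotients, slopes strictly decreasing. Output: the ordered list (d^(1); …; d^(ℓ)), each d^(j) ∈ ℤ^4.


Via rank(M_{q-1}∘⋯∘M_p): M ≅ I[1,1]^2, I[1,4], I[3,3].
μ_θ-semistable layers: μ^(1)=8; μ^(2)=1; μ^(3)=-6

((0, 0, 0, 1); (2, 0, 2, 0); (1, 1, 0, 0))


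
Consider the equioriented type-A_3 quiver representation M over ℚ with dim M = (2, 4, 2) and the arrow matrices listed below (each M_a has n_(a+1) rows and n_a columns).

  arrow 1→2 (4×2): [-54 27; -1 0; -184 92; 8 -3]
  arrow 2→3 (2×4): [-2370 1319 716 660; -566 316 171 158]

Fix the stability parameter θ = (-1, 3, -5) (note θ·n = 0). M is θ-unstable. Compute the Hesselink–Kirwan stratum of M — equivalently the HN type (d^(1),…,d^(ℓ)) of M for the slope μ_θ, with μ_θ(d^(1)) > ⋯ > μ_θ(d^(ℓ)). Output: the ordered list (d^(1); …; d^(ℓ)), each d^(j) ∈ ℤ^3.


Barcode: M ≅ I[1,3]^2, I[2,2]^2. HN layers by μ_θ (2 steps, strictly decreasing):
  μ^(1)=3; μ^(2)=-1

((0, 2, 0); (2, 2, 2))


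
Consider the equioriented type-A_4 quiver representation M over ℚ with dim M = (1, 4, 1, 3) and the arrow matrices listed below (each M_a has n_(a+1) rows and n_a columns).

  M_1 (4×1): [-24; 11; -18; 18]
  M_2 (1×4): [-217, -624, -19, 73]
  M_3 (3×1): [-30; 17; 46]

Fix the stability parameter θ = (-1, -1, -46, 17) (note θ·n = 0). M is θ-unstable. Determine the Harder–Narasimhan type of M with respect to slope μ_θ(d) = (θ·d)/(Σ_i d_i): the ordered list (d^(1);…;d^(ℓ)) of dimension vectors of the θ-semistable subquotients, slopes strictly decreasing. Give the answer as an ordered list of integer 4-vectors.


Via rank(M_{q-1}∘⋯∘M_p): M ≅ I[1,2], I[2,2]^2, I[2,4], I[4,4]^2.
μ_θ-semistable layers: μ^(1)=17; μ^(2)=-1; μ^(3)=-47/2

((0, 0, 0, 3); (1, 3, 0, 0); (0, 1, 1, 0))


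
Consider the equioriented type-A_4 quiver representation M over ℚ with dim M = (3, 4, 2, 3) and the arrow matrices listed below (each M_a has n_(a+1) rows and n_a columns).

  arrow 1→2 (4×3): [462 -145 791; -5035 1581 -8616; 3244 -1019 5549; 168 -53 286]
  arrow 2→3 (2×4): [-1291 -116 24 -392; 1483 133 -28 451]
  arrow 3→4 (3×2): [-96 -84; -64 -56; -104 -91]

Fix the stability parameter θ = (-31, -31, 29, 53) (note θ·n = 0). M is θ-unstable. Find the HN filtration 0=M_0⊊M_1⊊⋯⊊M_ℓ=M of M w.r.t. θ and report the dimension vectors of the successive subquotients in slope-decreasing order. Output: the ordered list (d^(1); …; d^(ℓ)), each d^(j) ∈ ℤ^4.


Interval decomposition of M: I[1,2], I[1,3], I[1,4], I[2,2], I[4,4]^2.
HN type (ℓ=3): μ^(1)=53; μ^(2)=29; μ^(3)=-31

((0, 0, 0, 3); (0, 0, 2, 0); (3, 4, 0, 0))


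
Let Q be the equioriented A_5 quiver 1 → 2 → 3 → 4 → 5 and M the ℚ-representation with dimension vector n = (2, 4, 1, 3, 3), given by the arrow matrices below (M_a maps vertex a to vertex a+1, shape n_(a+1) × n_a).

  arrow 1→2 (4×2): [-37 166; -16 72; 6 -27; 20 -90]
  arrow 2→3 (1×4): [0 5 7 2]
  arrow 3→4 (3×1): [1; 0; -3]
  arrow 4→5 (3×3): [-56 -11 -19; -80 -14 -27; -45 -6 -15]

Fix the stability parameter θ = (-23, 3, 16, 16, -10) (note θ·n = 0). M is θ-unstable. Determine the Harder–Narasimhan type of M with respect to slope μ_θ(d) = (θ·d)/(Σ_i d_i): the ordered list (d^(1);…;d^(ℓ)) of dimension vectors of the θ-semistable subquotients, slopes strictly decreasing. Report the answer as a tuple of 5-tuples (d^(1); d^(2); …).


Barcode: M ≅ I[1,2], I[1,5], I[2,2]^2, I[4,5]^2. HN layers by μ_θ (3 steps, strictly decreasing):
  μ^(1)=22/3; μ^(2)=3; μ^(3)=-23

((0, 0, 1, 1, 1); (0, 4, 0, 2, 2); (2, 0, 0, 0, 0))


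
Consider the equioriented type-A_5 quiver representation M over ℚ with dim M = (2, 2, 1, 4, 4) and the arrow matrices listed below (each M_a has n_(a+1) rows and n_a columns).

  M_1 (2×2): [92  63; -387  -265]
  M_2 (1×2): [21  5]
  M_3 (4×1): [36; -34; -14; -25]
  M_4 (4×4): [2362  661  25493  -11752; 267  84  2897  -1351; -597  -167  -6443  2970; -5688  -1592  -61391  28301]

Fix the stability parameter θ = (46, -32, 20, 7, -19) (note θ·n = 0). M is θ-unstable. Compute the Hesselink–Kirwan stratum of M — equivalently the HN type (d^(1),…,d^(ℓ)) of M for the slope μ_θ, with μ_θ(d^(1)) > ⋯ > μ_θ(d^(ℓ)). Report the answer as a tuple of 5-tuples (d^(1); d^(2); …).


Barcode: M ≅ I[1,2], I[1,5], I[4,5]^3. HN layers by μ_θ (3 steps, strictly decreasing):
  μ^(1)=7; μ^(2)=22/5; μ^(3)=-6

((1, 1, 0, 0, 0); (1, 1, 1, 1, 1); (0, 0, 0, 3, 3))


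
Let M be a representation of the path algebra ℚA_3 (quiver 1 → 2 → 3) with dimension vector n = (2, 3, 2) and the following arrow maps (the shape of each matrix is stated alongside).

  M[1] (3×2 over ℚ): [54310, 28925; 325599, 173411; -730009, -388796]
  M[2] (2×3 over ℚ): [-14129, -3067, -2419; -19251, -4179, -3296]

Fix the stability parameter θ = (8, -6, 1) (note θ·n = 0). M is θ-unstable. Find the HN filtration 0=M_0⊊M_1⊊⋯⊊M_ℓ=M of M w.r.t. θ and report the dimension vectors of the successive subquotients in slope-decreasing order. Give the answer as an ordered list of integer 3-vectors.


Via rank(M_{q-1}∘⋯∘M_p): M ≅ I[1,3]^2, I[2,2].
μ_θ-semistable layers: μ^(1)=1; μ^(2)=-6

((2, 2, 2); (0, 1, 0))


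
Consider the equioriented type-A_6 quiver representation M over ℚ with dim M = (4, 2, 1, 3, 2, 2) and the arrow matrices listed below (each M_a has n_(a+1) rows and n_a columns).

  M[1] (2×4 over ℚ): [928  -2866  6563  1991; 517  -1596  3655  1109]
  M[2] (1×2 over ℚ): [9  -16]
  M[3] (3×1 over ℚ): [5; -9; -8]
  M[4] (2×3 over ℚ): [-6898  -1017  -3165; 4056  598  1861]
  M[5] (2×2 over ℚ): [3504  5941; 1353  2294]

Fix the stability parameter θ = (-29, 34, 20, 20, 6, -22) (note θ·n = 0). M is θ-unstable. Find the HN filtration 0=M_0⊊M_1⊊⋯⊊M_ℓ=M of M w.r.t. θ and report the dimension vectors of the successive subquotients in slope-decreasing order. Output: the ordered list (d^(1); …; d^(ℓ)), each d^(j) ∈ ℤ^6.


Via rank(M_{q-1}∘⋯∘M_p): M ≅ I[1,1]^2, I[1,2], I[1,6], I[4,4], I[4,6].
μ_θ-semistable layers: μ^(1)=34; μ^(2)=20; μ^(3)=58/5; μ^(4)=4/3; μ^(5)=-29

((0, 1, 0, 0, 0, 0); (0, 0, 0, 1, 0, 0); (0, 1, 1, 1, 1, 1); (0, 0, 0, 1, 1, 1); (4, 0, 0, 0, 0, 0))


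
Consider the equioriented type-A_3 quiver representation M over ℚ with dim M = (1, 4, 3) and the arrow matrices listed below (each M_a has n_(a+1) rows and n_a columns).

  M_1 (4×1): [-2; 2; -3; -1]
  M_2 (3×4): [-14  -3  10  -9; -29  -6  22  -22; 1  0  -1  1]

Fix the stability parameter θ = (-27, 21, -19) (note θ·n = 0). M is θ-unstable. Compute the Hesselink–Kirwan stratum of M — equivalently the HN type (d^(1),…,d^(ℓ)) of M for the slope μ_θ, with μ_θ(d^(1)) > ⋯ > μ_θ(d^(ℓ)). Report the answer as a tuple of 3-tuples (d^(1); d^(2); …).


Interval decomposition of M: I[1,3], I[2,2], I[2,3]^2.
HN type (ℓ=3): μ^(1)=21; μ^(2)=1; μ^(3)=-27

((0, 1, 0); (0, 3, 3); (1, 0, 0))


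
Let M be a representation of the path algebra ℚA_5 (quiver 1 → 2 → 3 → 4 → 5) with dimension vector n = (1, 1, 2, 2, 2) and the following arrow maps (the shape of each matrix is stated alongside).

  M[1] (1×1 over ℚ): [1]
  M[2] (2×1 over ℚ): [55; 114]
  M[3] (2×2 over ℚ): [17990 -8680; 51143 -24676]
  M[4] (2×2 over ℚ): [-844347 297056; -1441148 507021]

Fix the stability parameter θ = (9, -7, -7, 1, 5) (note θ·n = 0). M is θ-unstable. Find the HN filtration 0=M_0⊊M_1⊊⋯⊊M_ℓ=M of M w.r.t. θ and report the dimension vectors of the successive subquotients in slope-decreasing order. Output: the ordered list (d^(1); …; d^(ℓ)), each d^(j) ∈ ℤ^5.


Interval decomposition of M: I[1,5], I[3,3], I[4,5].
HN type (ℓ=4): μ^(1)=5; μ^(2)=1; μ^(3)=-5/3; μ^(4)=-7

((0, 0, 0, 0, 2); (0, 0, 0, 2, 0); (1, 1, 1, 0, 0); (0, 0, 1, 0, 0))


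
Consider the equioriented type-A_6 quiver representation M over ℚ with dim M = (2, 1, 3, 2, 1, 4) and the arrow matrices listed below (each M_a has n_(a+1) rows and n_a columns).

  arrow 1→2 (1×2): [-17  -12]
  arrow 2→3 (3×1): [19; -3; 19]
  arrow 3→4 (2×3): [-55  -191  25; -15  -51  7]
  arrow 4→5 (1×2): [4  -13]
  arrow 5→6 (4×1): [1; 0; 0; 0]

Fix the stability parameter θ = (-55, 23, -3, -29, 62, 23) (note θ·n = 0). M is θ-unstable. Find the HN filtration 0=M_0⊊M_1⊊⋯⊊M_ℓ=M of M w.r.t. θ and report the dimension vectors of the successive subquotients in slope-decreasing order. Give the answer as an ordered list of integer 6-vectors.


Barcode: M ≅ I[1,1], I[1,6], I[3,3], I[3,4], I[6,6]^3. HN layers by μ_θ (5 steps, strictly decreasing):
  μ^(1)=85/2; μ^(2)=23; μ^(3)=-3; μ^(4)=-16; μ^(5)=-55

((0, 0, 0, 0, 1, 1); (0, 0, 0, 0, 0, 3); (0, 1, 2, 1, 0, 0); (0, 0, 1, 1, 0, 0); (2, 0, 0, 0, 0, 0))


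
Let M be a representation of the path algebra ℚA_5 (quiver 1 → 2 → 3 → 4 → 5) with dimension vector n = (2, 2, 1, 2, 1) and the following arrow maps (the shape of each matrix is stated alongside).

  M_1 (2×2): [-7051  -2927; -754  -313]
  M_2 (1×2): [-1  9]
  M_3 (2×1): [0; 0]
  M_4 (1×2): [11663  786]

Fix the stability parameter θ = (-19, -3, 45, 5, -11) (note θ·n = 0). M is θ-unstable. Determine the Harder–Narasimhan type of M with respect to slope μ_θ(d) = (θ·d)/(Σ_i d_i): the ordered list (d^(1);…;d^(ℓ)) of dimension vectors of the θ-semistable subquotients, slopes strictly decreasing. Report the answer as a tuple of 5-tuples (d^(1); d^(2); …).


Via rank(M_{q-1}∘⋯∘M_p): M ≅ I[1,2], I[1,3], I[4,4], I[4,5].
μ_θ-semistable layers: μ^(1)=45; μ^(2)=5; μ^(3)=-3; μ^(4)=-19

((0, 0, 1, 0, 0); (0, 0, 0, 1, 0); (0, 2, 0, 1, 1); (2, 0, 0, 0, 0))


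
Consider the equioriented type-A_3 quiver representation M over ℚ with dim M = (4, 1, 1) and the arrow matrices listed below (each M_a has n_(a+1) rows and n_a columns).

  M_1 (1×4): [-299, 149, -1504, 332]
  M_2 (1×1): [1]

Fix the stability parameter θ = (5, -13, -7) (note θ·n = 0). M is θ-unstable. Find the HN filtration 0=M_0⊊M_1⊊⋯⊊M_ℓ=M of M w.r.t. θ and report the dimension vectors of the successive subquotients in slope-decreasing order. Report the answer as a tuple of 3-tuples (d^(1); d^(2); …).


Interval decomposition of M: I[1,1]^3, I[1,3].
HN type (ℓ=2): μ^(1)=5; μ^(2)=-5

((3, 0, 0); (1, 1, 1))


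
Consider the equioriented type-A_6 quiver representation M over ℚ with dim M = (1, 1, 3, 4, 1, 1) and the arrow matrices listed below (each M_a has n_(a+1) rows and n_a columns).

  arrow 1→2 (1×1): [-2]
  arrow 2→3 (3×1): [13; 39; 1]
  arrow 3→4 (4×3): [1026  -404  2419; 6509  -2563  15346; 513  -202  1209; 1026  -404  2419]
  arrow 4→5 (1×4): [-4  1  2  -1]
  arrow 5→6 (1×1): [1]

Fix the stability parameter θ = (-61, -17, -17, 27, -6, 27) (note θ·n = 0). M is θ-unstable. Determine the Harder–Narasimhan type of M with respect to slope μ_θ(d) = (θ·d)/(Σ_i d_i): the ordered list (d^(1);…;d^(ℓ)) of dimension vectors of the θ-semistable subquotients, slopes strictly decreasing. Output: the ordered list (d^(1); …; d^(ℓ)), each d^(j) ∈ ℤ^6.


Via rank(M_{q-1}∘⋯∘M_p): M ≅ I[1,6], I[3,4]^2, I[4,4].
μ_θ-semistable layers: μ^(1)=27; μ^(2)=21/2; μ^(3)=-17; μ^(4)=-61

((0, 0, 0, 3, 0, 1); (0, 0, 0, 1, 1, 0); (0, 1, 3, 0, 0, 0); (1, 0, 0, 0, 0, 0))
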